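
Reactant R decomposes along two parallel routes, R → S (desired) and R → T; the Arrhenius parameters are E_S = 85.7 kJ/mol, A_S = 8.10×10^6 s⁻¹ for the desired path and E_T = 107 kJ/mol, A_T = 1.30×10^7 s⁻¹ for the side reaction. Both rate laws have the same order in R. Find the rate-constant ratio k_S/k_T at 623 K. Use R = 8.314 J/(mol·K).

38.1

k_S/k_T = (A_S/A_T)·exp[−(E_S−E_T)/(RT)] = (A_S/A_T)·exp[(E_T−E_S)/(RT)].
(E_T−E_S)/(RT) = (107−85.7)×10³/(8.314×623) = 21300/5180 = 4.112.
k_S/k_T = (8.10×10^6/1.30×10^7)·exp(4.112) = 0.6231 × 61.09 = 38.1.
Since E_S < E_T, lowering the temperature improves selectivity toward S.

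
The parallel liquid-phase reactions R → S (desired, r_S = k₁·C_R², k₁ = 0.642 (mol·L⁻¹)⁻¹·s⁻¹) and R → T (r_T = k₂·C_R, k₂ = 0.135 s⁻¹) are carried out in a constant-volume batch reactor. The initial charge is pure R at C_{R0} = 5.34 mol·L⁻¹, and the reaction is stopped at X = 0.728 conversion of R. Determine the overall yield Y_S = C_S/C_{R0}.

C_R = C_{R0}(1−X) = 1.452 mol·L⁻¹.
Along a PFR/batch, dC_T/dC_R = −r_T/(r_S+r_T) = −k₂/(k₂+k₁·C_R).
Integrating from C_{R0} to C_R: C_T = (0.135/0.642)·ln[(0.135+0.642·5.34)/(0.135+0.642·1.45)] = 0.2103·ln(3.563/1.067) = 0.2535 mol·L⁻¹.
Then C_S = (C_{R0}−C_R) − C_T = 3.888 − 0.2535 = 3.634 mol·L⁻¹.
Y_S = C_S/C_{R0} = 3.634/5.34 = 0.681.

0.681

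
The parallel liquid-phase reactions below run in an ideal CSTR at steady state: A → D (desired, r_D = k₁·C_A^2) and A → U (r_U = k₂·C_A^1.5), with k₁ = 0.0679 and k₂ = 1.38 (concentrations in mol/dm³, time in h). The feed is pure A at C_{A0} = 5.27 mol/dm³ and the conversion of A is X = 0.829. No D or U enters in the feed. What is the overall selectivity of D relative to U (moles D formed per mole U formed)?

0.0467

Exit C_A = C_{A0}(1−X) = 5.27×0.171 = 0.9012 mol/dm³.
Rates in a CSTR are evaluated at the outlet concentration: r_D = 0.0679×0.9012^2 = 0.05514, r_U = 1.38×0.9012^1.5 = 1.181.
Overall selectivity = C_D/C_U = r_Dτ/(r_Uτ) = r_D/r_U = 0.0467.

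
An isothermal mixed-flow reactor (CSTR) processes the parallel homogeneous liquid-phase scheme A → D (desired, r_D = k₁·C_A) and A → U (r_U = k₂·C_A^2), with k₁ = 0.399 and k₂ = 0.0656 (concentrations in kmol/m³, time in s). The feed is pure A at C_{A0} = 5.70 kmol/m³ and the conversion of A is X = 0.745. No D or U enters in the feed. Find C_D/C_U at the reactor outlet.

Exit C_A = C_{A0}(1−X) = 5.70×0.255 = 1.454 kmol/m³.
Rates in a CSTR are evaluated at the outlet concentration: r_D = 0.399×1.454 = 0.5799, r_U = 0.0656×1.454^2 = 0.1386.
Overall selectivity = C_D/C_U = r_Dτ/(r_Uτ) = r_D/r_U = 4.18.

4.18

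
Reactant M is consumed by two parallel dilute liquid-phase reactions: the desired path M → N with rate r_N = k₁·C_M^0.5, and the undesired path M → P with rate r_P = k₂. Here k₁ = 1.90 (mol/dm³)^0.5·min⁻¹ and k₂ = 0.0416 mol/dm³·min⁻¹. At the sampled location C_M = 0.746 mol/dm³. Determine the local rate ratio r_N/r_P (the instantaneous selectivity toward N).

S_{N/P} = r_N/r_P = (k₁·C_M^0.5)/(k₂) = (k₁/k₂)·C_M^0.5.
= (1.90×0.7460^0.5) / (0.0416) = 1.641/0.04160 = 39.4.

39.4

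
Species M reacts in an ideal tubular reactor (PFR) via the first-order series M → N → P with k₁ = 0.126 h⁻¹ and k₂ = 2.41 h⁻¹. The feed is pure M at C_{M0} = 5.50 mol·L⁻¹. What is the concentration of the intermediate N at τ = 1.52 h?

0.243 mol·L⁻¹

The intermediate concentration in a first-order A→B→C sequence is C_N = k₁C_{M0}(e^(−k₁τ) − e^(−k₂τ))/(k₂−k₁).
e^(−k₁τ) = e^(−0.126×1.52) = e^(−0.1915) = 0.8257; e^(−k₂τ) = e^(−3.663) = 0.02565.
C_N = 0.126×5.50/(2.41−0.126) × (0.8257−0.02565) = 0.3034×0.8001 = 0.2427 mol·L⁻¹.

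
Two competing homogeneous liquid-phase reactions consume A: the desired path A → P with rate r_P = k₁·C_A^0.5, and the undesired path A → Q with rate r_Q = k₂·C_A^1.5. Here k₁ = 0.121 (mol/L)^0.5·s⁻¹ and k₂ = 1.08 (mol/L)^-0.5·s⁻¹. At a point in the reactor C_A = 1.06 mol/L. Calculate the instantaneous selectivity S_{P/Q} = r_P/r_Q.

0.106

S_{P/Q} = r_P/r_Q = (k₁·C_A^0.5)/(k₂·C_A^1.5) = (k₁/k₂)·C_A⁻¹.
= (0.121×1.060^0.5) / (1.08×1.060^1.5) = 0.1246/1.179 = 0.106.
The undesired path is higher order in A, so low C_A (CSTR or dilute feed) favours P.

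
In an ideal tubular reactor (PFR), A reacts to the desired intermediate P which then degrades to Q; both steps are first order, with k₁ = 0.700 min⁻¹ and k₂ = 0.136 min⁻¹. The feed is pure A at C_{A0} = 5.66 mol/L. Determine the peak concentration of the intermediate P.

Evaluating C_P at τ_opt = ln(k₂/k₁)/(k₂−k₁) gives C_{P,max}/C_{A0} = (k₁/k₂)^[k₂/(k₂−k₁)].
= (0.700/0.136)^(0.136/(0.136−0.700)) = (5.147)^(-0.2411) = 0.6736.
C_{P,max} = 0.6736×5.66 = 3.81 mol/L.

3.81 mol/L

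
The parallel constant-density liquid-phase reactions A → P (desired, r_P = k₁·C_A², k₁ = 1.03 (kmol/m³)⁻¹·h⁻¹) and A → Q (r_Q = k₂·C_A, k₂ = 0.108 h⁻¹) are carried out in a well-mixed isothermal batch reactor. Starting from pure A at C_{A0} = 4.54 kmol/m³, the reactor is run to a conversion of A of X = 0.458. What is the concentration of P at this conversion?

C_A = C_{A0}(1−X) = 2.461 kmol/m³.
Along a PFR/batch, dC_Q/dC_A = −r_Q/(r_P+r_Q) = −k₂/(k₂+k₁·C_A).
Integrating from C_{A0} to C_A: C_Q = (0.108/1.03)·ln[(0.108+1.03·4.54)/(0.108+1.03·2.46)] = 0.1049·ln(4.784/2.643) = 0.06224 kmol/m³.
Then C_P = (C_{A0}−C_A) − C_Q = 2.079 − 0.06224 = 2.017 kmol/m³.

2.02 kmol/m³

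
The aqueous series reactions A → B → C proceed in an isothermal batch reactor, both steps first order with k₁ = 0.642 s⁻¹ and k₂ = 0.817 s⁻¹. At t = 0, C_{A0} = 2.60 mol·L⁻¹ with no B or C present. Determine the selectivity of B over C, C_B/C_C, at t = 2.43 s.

Solving the coupled first-order balances gives C_B(t) = [k₁/(k₂−k₁)]·C_{A0}·(e^(−k₁t) − e^(−k₂t)).
e^(−k₁t) = e^(−0.642×2.43) = e^(−1.560) = 0.2101; e^(−k₂t) = e^(−1.985) = 0.1373.
C_B = 0.642×2.60/(0.817−0.642) × (0.2101−0.1373) = 9.538×0.07279 = 0.6942 mol·L⁻¹.
C_A = C_{A0}e^(−k₁t) = 0.5463 mol·L⁻¹, so C_C = C_{A0}−C_A−C_B = 1.359 mol·L⁻¹; C_B/C_C = 0.511.

0.511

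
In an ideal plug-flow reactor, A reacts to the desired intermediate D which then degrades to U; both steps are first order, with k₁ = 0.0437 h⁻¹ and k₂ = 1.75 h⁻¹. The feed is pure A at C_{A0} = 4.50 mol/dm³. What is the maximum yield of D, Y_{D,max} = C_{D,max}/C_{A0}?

0.0227

Evaluating C_D at τ_opt = ln(k₂/k₁)/(k₂−k₁) gives C_{D,max}/C_{A0} = (k₁/k₂)^[k₂/(k₂−k₁)].
= (0.0437/1.75)^(1.75/(1.75−0.0437)) = (0.02497)^(1.026) = 0.02272.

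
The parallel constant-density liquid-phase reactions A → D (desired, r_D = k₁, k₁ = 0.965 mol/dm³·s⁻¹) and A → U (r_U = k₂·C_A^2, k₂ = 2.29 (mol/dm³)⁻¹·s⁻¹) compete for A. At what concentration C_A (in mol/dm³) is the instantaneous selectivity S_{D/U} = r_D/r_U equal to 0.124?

S_{D/U} = (k₁/k₂)·C_A^-2 ⇒ C_A = (S·k₂/k₁)^(-0.5).
= (0.124×2.29/0.965)^(-0.5) = (0.2943)^(-0.5) = 1.84 mol/dm³.

1.84 mol/dm³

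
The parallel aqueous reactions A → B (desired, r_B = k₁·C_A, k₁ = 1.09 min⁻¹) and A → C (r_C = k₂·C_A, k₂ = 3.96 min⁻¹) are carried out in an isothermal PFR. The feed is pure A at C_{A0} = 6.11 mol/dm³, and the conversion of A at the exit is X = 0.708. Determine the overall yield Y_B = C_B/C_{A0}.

0.153

C_A = C_{A0}(1−X) = 1.784 mol/dm³.
Both paths are first order in A, so the instantaneous fraction to B is constant: dC_B/d(−C_A) = k₁/(k₁+k₂) = 0.2158.
C_B = 0.2158·(C_{A0}−C_A) = 0.2158×4.326 = 0.934 mol/dm³.
Y_B = C_B/C_{A0} = 0.9337/6.11 = 0.153.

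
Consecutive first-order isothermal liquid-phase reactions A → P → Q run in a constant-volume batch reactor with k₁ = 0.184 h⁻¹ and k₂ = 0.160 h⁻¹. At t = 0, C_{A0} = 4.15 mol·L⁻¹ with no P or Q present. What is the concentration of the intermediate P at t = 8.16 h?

1.53 mol·L⁻¹

The intermediate concentration in a first-order A→B→C sequence is C_P = k₁C_{A0}(e^(−k₁t) − e^(−k₂t))/(k₂−k₁).
e^(−k₁t) = e^(−0.184×8.16) = e^(−1.501) = 0.2228; e^(−k₂t) = e^(−1.306) = 0.2710.
C_P = 0.184×4.15/(0.160−0.184) × (0.2228−0.2710) = (-31.82)×(-0.04820) = 1.534 mol·L⁻¹.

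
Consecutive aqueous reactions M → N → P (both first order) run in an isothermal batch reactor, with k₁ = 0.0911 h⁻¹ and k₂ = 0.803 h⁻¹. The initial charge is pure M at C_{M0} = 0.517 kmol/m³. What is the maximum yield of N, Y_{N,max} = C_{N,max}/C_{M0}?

At the optimum, C_{N,max}/C_{M0} = (k₁/k₂)^[k₂/(k₂−k₁)].
= (0.0911/0.803)^(0.803/(0.803−0.0911)) = (0.1134)^(1.128) = 0.08587.

0.0859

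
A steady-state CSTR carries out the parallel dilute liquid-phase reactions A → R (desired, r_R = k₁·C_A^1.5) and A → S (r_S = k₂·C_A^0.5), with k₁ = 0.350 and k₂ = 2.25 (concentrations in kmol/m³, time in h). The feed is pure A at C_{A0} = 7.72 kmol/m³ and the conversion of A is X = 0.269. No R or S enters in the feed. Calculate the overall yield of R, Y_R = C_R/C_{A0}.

Exit C_A = C_{A0}(1−X) = 7.72×0.731 = 5.643 kmol/m³.
A CSTR operates uniformly at the exit composition, giving r_R = 4.692 and r_S = 5.345 (each k·C_A^n at C_A = 5.643).
Fraction of consumed A going to R: r_R/(r_R+r_S) = 0.4675.
C_R = 0.4675·C_{A0}·X = 0.4675×7.72×0.269 = 0.971 kmol/m³; Y_R = C_R/C_{A0} = 0.126.

0.126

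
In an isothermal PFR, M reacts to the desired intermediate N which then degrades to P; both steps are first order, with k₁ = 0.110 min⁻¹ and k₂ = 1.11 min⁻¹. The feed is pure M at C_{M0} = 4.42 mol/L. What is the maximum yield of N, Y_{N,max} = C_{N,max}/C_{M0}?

At the optimum, C_{N,max}/C_{M0} = (k₁/k₂)^[k₂/(k₂−k₁)].
= (0.110/1.11)^(1.11/(1.11−0.110)) = (0.09910)^(1.110) = 0.07685.

0.0768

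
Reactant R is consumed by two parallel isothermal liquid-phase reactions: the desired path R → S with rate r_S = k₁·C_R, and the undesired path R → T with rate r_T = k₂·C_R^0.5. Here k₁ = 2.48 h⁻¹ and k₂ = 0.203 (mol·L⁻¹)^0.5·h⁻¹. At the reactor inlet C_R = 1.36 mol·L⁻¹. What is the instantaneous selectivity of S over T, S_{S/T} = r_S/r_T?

14.2

S_{S/T} = r_S/r_T = (k₁·C_R)/(k₂·C_R^0.5) = (k₁/k₂)·C_R^0.5.
= (2.48×1.360) / (0.203×1.360^0.5) = 3.373/0.2367 = 14.2.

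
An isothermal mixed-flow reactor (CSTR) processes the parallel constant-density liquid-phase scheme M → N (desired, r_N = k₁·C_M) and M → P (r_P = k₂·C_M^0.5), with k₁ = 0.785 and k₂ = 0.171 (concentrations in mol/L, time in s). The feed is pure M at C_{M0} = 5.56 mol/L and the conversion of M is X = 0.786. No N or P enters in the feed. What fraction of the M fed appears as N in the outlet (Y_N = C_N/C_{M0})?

Exit C_M = C_{M0}(1−X) = 5.56×0.214 = 1.190 mol/L.
A CSTR operates uniformly at the exit composition, giving r_N = 0.9340 and r_P = 0.1865 (each k·C_M^n at C_M = 1.190).
Fraction of consumed M going to N: r_N/(r_N+r_P) = 0.8335.
C_N = 0.8335·C_{M0}·X = 0.8335×5.56×0.786 = 3.64 mol/L; Y_N = C_N/C_{M0} = 0.655.

0.655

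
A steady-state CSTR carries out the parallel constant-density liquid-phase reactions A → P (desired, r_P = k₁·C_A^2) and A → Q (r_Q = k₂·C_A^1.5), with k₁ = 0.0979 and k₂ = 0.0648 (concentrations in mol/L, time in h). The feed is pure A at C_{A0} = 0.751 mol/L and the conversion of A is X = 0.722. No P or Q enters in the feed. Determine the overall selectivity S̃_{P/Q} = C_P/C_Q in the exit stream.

0.690

Exit C_A = C_{A0}(1−X) = 0.751×0.278 = 0.2088 mol/L.
A CSTR operates uniformly at the exit composition, giving r_P = 0.004267 and r_Q = 0.006182 (each k·C_A^n at C_A = 0.2088).
Overall selectivity = C_P/C_Q = r_Pτ/(r_Qτ) = r_P/r_Q = 0.690.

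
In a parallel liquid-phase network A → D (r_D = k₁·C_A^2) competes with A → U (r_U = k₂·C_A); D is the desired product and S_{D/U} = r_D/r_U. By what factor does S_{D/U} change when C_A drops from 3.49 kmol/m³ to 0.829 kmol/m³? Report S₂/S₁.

0.238

S_{D/U} = (k₁/k₂)·C_A, so S₂/S₁ = (C_{A,2}/C_{A,1}).
= 0.829/3.49 = 0.238.
Selectivity toward D falls as C_A falls — high-concentration operation is favoured.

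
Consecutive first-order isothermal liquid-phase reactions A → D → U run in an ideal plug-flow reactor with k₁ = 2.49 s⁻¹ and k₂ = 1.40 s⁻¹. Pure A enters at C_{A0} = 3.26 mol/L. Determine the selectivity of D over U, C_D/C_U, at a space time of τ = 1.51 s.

0.295

Solving the coupled first-order balances gives C_D(τ) = [k₁/(k₂−k₁)]·C_{A0}·(e^(−k₁τ) − e^(−k₂τ)).
e^(−k₁τ) = e^(−2.49×1.51) = e^(−3.760) = 0.02329; e^(−k₂τ) = e^(−2.114) = 0.1208.
C_D = 2.49×3.26/(1.40−2.49) × (0.02329−0.1208) = (-7.447)×(-0.09747) = 0.7259 mol/L.
C_A = C_{A0}e^(−k₁τ) = 0.07591 mol/L, so C_U = C_{A0}−C_A−C_D = 2.458 mol/L; C_D/C_U = 0.295.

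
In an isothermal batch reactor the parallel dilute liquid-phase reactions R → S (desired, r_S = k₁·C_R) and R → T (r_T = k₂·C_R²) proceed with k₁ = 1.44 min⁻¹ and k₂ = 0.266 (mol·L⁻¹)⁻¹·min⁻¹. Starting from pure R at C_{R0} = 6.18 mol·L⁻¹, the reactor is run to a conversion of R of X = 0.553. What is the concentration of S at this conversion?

C_R = C_{R0}(1−X) = 2.762 mol·L⁻¹.
Along a PFR/batch, dC_S/dC_R = −r_S/(r_S+r_T) = −k₁/(k₁+k₂·C_R).
Integrating from C_{R0} to C_R: C_S = (1.44/0.266)·ln[(1.44+0.266·6.18)/(1.44+0.266·2.76)] = 5.414·ln(3.084/2.175) = 1.891 mol·L⁻¹.

1.89 mol·L⁻¹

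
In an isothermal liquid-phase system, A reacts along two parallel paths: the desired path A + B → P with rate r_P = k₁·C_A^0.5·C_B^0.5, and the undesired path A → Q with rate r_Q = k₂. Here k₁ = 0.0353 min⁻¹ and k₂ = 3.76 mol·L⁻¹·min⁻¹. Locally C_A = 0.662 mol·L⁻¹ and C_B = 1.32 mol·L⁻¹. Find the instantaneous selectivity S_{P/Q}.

S_{P/Q} = r_P/r_Q = (k₁·C_A^0.5·C_B^0.5)/(k₂) = (k₁/k₂)·C_A^0.5·C_B^0.5.
= (0.0353×0.6620^0.5×1.320^0.5) / (3.76) = 0.03300/3.760 = 0.00878.
Since the desired path is higher order in A, keeping C_A high (PFR or concentrated feed) favours P.

0.00878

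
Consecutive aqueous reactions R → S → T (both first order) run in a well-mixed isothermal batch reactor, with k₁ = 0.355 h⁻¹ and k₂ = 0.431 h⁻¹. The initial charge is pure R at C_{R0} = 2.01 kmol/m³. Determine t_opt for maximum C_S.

Setting dC_S/dt = 0 gives t_opt = ln(k₂/k₁)/(k₂−k₁).
= ln(0.431/0.355)/(0.431−0.355) = ln(1.214)/0.07600 = 0.1940/0.07600 = 2.55 h.

2.55 h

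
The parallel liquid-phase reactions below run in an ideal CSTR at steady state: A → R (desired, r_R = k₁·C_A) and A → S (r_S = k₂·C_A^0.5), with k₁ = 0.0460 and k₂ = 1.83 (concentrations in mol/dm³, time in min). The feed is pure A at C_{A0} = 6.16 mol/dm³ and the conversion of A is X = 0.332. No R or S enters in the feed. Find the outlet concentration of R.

Exit C_A = C_{A0}(1−X) = 6.16×0.668 = 4.115 mol/dm³.
A CSTR operates uniformly at the exit composition, giving r_R = 0.1893 and r_S = 3.712 (each k·C_A^n at C_A = 4.115).
Fraction of consumed A going to R: r_R/(r_R+r_S) = 0.04852.
C_R = 0.04852·C_{A0}·X = 0.04852×6.16×0.332 = 0.0992 mol/dm³.

0.0992 mol/dm³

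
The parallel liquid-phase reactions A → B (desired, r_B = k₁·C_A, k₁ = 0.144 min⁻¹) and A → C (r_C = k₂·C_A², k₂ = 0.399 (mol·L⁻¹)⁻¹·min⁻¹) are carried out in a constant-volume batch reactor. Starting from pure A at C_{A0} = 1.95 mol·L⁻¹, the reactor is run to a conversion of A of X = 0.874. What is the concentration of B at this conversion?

C_A = C_{A0}(1−X) = 0.2457 mol·L⁻¹.
Along a PFR/batch, dC_B/dC_A = −r_B/(r_B+r_C) = −k₁/(k₁+k₂·C_A).
Integrating from C_{A0} to C_A: C_B = (0.144/0.399)·ln[(0.144+0.399·1.95)/(0.144+0.399·0.246)] = 0.3609·ln(0.9221/0.2420) = 0.4827 mol·L⁻¹.

0.483 mol·L⁻¹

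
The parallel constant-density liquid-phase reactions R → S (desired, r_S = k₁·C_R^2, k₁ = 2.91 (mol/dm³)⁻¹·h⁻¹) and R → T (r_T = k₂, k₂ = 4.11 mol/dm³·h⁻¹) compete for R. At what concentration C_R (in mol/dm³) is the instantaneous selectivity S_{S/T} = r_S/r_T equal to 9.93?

3.74 mol/dm³

S_{S/T} = (k₁/k₂)·C_R^2 ⇒ C_R = (S·k₂/k₁)^(0.5).
= (9.93×4.11/2.91)^(0.5) = (14.02)^(0.5) = 3.74 mol/dm³.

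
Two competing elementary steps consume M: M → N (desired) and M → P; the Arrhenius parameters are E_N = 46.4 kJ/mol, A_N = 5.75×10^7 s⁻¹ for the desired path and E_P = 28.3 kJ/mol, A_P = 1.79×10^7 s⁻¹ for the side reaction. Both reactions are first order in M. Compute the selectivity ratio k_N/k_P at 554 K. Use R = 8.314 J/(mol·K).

0.0631

Since both paths have the same order in M, the concentration cancels and S_{N/P} = k_N/k_P = (A_N/A_P)·exp[(E_P−E_N)/(RT)].
(E_P−E_N)/(RT) = (28.3−46.4)×10³/(8.314×554) = -18100/4606 = -3.930.
k_N/k_P = (5.75×10^7/1.79×10^7)·exp(-3.930) = 3.212 × 0.01965 = 0.0631.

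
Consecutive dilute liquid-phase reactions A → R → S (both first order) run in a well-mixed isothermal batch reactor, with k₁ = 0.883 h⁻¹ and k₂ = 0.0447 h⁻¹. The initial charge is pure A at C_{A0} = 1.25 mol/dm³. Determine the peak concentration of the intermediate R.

For a first-order series the maximum intermediate yield is C_{R,max}/C_{A0} = (k₁/k₂)^[k₂/(k₂−k₁)].
= (0.883/0.0447)^(0.0447/(0.0447−0.883)) = (19.75)^(-0.05332) = 0.8529.
C_{R,max} = 0.8529×1.25 = 1.07 mol/dm³.

1.07 mol/dm³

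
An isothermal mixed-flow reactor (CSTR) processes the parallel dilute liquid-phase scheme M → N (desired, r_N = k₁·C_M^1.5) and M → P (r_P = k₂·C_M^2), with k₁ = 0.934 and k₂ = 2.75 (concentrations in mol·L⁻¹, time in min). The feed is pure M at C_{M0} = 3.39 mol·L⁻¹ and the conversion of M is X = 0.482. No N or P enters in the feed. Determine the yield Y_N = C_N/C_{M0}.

Exit C_M = C_{M0}(1−X) = 3.39×0.518 = 1.756 mol·L⁻¹.
Rates in a CSTR are evaluated at the outlet concentration: r_N = 0.934×1.756^1.5 = 2.173, r_P = 2.75×1.756^2 = 8.480.
Fraction of consumed M going to N: r_N/(r_N+r_P) = 0.2040.
C_N = 0.2040·C_{M0}·X = 0.2040×3.39×0.482 = 0.333 mol·L⁻¹; Y_N = C_N/C_{M0} = 0.0983.

0.0983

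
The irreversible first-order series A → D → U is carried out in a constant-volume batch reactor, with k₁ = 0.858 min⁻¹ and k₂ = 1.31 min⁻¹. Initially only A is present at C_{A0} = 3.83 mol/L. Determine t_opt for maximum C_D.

0.936 min

The intermediate peaks when r₁ = r₂, i.e. k₁e^(−k₁t) = k₂e^(−k₂t), giving t_opt = ln(k₂/k₁)/(k₂−k₁).
= ln(1.31/0.858)/(1.31−0.858) = ln(1.527)/0.4520 = 0.4232/0.4520 = 0.936 min.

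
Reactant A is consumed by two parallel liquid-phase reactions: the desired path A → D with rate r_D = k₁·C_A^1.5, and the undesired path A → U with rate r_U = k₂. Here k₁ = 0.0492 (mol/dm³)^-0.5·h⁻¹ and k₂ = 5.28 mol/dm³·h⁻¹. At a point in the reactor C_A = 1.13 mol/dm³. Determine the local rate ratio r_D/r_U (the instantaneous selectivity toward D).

S_{D/U} = r_D/r_U = (k₁·C_A^1.5)/(k₂) = (k₁/k₂)·C_A^1.5.
= (0.0492×1.130^1.5) / (5.28) = 0.05910/5.280 = 0.0112.
Since the desired path is higher order in A, keeping C_A high (PFR or concentrated feed) favours D.

0.0112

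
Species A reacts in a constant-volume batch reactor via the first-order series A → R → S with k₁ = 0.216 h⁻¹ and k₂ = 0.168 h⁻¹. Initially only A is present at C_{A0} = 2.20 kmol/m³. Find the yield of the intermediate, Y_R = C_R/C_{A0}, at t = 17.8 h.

The intermediate concentration in a first-order A→B→C sequence is C_R = k₁C_{A0}(e^(−k₁t) − e^(−k₂t))/(k₂−k₁).
e^(−k₁t) = e^(−0.216×17.8) = e^(−3.845) = 0.02139; e^(−k₂t) = e^(−2.990) = 0.05027.
C_R = 0.216×2.20/(0.168−0.216) × (0.02139−0.05027) = (-9.900)×(-0.02888) = 0.2859 kmol/m³.
Y_R = C_R/C_{A0} = 0.2859/2.20 = 0.130.

0.130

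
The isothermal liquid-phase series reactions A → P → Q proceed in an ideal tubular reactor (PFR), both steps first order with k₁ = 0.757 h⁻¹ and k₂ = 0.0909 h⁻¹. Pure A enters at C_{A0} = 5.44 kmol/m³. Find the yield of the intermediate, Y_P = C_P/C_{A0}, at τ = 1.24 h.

For first-order series with pure A initially, C_P(τ) = k₁C_{A0}/(k₂−k₁)·(e^(−k₁τ) − e^(−k₂τ)).
e^(−k₁τ) = e^(−0.757×1.24) = e^(−0.9387) = 0.3911; e^(−k₂τ) = e^(−0.1127) = 0.8934.
C_P = 0.757×5.44/(0.0909−0.757) × (0.3911−0.8934) = (-6.182)×(-0.5023) = 3.105 kmol/m³.
Y_P = C_P/C_{A0} = 3.105/5.44 = 0.571.

0.571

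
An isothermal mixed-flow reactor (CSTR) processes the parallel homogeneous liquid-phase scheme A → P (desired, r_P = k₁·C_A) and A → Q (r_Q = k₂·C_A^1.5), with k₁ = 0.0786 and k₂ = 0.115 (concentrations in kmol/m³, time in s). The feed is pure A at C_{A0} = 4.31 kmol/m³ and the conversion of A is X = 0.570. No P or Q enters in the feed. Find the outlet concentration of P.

0.821 kmol/m³

Exit C_A = C_{A0}(1−X) = 4.31×0.430 = 1.853 kmol/m³.
A CSTR operates uniformly at the exit composition, giving r_P = 0.1457 and r_Q = 0.2901 (each k·C_A^n at C_A = 1.853).
Fraction of consumed A going to P: r_P/(r_P+r_Q) = 0.3342.
C_P = 0.3342·C_{A0}·X = 0.3342×4.31×0.570 = 0.821 kmol/m³.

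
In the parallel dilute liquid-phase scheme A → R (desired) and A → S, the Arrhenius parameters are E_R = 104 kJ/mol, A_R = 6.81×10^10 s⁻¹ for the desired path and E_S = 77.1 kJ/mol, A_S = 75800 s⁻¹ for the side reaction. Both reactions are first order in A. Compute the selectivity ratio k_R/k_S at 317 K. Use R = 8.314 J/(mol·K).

33.2

k_R/k_S = (A_R/A_S)·exp[−(E_R−E_S)/(RT)] = (A_R/A_S)·exp[(E_S−E_R)/(RT)].
(E_S−E_R)/(RT) = (77.1−104)×10³/(8.314×317) = -26900/2636 = -10.21.
k_R/k_S = (6.81×10^10/75800)·exp(-10.21) = 8.984×10^5 × 3.692×10^-5 = 33.2.
Since E_R > E_S, raising the temperature improves selectivity toward R.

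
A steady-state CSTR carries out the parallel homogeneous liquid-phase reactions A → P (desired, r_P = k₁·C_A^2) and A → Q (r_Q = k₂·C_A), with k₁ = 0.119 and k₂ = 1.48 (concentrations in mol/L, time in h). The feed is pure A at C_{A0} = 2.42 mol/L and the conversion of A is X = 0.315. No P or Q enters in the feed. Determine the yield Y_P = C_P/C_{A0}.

Exit C_A = C_{A0}(1−X) = 2.42×0.685 = 1.658 mol/L.
In a CSTR the entire volume is at exit conditions, so r_P = 0.119×1.658^2 = 0.3270 and r_Q = 1.48×1.658 = 2.453.
Fraction of consumed A going to P: r_P/(r_P+r_Q) = 0.1176.
C_P = 0.1176·C_{A0}·X = 0.1176×2.42×0.315 = 0.0897 mol/L; Y_P = C_P/C_{A0} = 0.0370.

0.0370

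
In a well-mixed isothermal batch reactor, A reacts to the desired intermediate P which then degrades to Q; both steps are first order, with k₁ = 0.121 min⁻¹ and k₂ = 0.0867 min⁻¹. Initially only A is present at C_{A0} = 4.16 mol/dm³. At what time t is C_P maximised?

For first-order series the maximum of C_P occurs at t_opt = ln(k₂/k₁)/(k₂−k₁).
= ln(0.0867/0.121)/(0.0867−0.121) = ln(0.7165)/-0.03430 = -0.3333/-0.03430 = 9.72 min.

9.72 min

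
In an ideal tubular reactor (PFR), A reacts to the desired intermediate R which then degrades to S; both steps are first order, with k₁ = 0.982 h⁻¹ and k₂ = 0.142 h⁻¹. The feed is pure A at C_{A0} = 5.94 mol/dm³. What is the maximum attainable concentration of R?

4.28 mol/dm³

For a first-order series the maximum intermediate yield is C_{R,max}/C_{A0} = (k₁/k₂)^[k₂/(k₂−k₁)].
= (0.982/0.142)^(0.142/(0.142−0.982)) = (6.915)^(-0.1690) = 0.7212.
C_{R,max} = 0.7212×5.94 = 4.28 mol/dm³.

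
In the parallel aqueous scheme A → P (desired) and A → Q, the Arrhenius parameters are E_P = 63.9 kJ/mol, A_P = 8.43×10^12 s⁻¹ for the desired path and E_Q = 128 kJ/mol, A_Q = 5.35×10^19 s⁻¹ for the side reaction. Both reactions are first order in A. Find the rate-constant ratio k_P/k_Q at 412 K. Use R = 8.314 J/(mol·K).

21.1

Since both paths have the same order in A, the concentration cancels and S_{P/Q} = k_P/k_Q = (A_P/A_Q)·exp[(E_Q−E_P)/(RT)].
(E_Q−E_P)/(RT) = (128−63.9)×10³/(8.314×412) = 64100/3425 = 18.71.
k_P/k_Q = (8.43×10^12/5.35×10^19)·exp(18.71) = 1.576×10^-7 × 1.340×10^8 = 21.1.
Since E_P < E_Q, lowering the temperature improves selectivity toward P.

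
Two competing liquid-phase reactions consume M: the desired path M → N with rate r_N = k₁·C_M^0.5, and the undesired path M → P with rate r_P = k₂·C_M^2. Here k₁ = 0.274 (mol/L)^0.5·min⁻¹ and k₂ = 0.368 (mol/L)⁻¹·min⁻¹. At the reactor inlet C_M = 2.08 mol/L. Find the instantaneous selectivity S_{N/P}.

0.248

S_{N/P} = r_N/r_P = (k₁·C_M^0.5)/(k₂·C_M^2) = (k₁/k₂)·C_M^-1.5.
= (0.274×2.080^0.5) / (0.368×2.080^2) = 0.3952/1.592 = 0.248.
The undesired path is higher order in M, so low C_M (CSTR or dilute feed) favours N.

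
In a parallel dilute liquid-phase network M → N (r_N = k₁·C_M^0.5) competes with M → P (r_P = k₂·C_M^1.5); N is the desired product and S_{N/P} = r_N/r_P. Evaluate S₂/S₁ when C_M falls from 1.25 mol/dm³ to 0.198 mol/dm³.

6.31

S_{N/P} = (k₁/k₂)·C_M⁻¹, so S₂/S₁ = (C_{M,2}/C_{M,1})⁻¹.
= 1.25/0.198 = 6.31.
Selectivity toward N rises as C_M falls — low-concentration operation is favoured.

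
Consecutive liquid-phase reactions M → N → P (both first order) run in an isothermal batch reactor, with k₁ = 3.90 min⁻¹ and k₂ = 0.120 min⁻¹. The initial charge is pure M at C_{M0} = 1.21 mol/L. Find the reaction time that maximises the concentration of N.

0.921 min

For first-order series the maximum of C_N occurs at t_opt = ln(k₂/k₁)/(k₂−k₁).
= ln(0.120/3.90)/(0.120−3.90) = ln(0.03077)/-3.780 = -3.481/-3.780 = 0.921 min.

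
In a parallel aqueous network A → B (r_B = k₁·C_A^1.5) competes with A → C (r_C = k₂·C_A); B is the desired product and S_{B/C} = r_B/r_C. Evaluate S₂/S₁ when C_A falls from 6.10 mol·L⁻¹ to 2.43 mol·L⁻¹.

0.631

S_{B/C} = (k₁/k₂)·C_A^0.5, so S₂/S₁ = (C_{A,2}/C_{A,1})^0.5.
= (2.43/6.10)^0.5 = (0.3984)^0.5 = 0.631.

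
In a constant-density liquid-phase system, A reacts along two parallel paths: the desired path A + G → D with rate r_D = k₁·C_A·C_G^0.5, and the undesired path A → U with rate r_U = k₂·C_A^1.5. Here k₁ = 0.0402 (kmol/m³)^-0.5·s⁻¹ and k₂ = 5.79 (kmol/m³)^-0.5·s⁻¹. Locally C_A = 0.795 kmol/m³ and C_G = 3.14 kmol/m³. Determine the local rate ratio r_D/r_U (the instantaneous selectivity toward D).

0.0138

S_{D/U} = r_D/r_U = (k₁·C_A·C_G^0.5)/(k₂·C_A^1.5) = (k₁/k₂)·C_A^-0.5·C_G^0.5.
= (0.0402×0.7950×3.140^0.5) / (5.79×0.7950^1.5) = 0.05663/4.104 = 0.0138.
The undesired path is higher order in A, so low C_A (CSTR or dilute feed) favours D.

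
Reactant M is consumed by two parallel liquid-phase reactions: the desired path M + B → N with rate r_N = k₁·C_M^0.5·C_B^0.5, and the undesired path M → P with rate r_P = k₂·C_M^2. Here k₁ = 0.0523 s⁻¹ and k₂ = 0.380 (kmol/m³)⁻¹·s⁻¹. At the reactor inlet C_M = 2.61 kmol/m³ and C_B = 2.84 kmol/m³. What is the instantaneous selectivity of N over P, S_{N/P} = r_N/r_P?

0.0550

S_{N/P} = r_N/r_P = (k₁·C_M^0.5·C_B^0.5)/(k₂·C_M^2) = (k₁/k₂)·C_M^-1.5·C_B^0.5.
= (0.0523×2.610^0.5×2.840^0.5) / (0.380×2.610^2) = 0.1424/2.589 = 0.0550.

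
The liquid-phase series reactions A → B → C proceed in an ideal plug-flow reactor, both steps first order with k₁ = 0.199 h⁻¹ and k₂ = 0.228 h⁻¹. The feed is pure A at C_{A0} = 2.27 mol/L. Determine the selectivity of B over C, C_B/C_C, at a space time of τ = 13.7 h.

0.187

Solving the coupled first-order balances gives C_B(τ) = [k₁/(k₂−k₁)]·C_{A0}·(e^(−k₁τ) − e^(−k₂τ)).
e^(−k₁τ) = e^(−0.199×13.7) = e^(−2.726) = 0.06546; e^(−k₂τ) = e^(−3.124) = 0.04400.
C_B = 0.199×2.27/(0.228−0.199) × (0.06546−0.04400) = 15.58×0.02146 = 0.3343 mol/L.
C_A = C_{A0}e^(−k₁τ) = 0.1486 mol/L, so C_C = C_{A0}−C_A−C_B = 1.787 mol/L; C_B/C_C = 0.187.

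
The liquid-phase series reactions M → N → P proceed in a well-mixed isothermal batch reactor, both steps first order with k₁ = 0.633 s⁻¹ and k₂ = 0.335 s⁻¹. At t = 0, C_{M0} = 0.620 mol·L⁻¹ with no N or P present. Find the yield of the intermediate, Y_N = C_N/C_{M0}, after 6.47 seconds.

For first-order series with pure M initially, C_N(t) = k₁C_{M0}/(k₂−k₁)·(e^(−k₁t) − e^(−k₂t)).
e^(−k₁t) = e^(−0.633×6.47) = e^(−4.096) = 0.01665; e^(−k₂t) = e^(−2.167) = 0.1145.
C_N = 0.633×0.620/(0.335−0.633) × (0.01665−0.1145) = (-1.317)×(-0.09782) = 0.1288 mol·L⁻¹.
Y_N = C_N/C_{M0} = 0.1288/0.620 = 0.208.

0.208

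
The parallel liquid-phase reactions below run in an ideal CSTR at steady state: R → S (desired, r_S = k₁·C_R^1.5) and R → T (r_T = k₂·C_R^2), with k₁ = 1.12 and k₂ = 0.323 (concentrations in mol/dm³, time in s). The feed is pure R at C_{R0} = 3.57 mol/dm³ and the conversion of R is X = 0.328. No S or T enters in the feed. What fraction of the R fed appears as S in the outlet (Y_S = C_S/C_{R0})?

Exit C_R = C_{R0}(1−X) = 3.57×0.672 = 2.399 mol/dm³.
Rates in a CSTR are evaluated at the outlet concentration: r_S = 1.12×2.399^1.5 = 4.162, r_T = 0.323×2.399^2 = 1.859.
Fraction of consumed R going to S: r_S/(r_S+r_T) = 0.6912.
C_S = 0.6912·C_{R0}·X = 0.6912×3.57×0.328 = 0.809 mol/dm³; Y_S = C_S/C_{R0} = 0.227.

0.227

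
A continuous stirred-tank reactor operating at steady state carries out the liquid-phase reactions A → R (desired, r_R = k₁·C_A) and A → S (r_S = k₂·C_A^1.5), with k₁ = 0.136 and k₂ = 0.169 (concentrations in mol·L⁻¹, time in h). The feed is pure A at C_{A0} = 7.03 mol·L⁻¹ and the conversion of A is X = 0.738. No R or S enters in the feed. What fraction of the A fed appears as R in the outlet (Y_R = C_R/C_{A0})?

0.275

Exit C_A = C_{A0}(1−X) = 7.03×0.262 = 1.842 mol·L⁻¹.
A CSTR operates uniformly at the exit composition, giving r_R = 0.2505 and r_S = 0.4224 (each k·C_A^n at C_A = 1.842).
Fraction of consumed A going to R: r_R/(r_R+r_S) = 0.3722.
C_R = 0.3722·C_{A0}·X = 0.3722×7.03×0.738 = 1.93 mol·L⁻¹; Y_R = C_R/C_{A0} = 0.275.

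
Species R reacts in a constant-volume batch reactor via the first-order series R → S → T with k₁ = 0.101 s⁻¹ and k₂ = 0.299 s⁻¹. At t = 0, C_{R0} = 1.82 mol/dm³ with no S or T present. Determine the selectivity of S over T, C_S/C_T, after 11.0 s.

The intermediate concentration in a first-order A→B→C sequence is C_S = k₁C_{R0}(e^(−k₁t) − e^(−k₂t))/(k₂−k₁).
e^(−k₁t) = e^(−0.101×11.0) = e^(−1.111) = 0.3292; e^(−k₂t) = e^(−3.289) = 0.03729.
C_S = 0.101×1.82/(0.299−0.101) × (0.3292−0.03729) = 0.9284×0.2919 = 0.2710 mol/dm³.
C_R = C_{R0}e^(−k₁t) = 0.5992 mol/dm³, so C_T = C_{R0}−C_R−C_S = 0.9498 mol/dm³; C_S/C_T = 0.285.

0.285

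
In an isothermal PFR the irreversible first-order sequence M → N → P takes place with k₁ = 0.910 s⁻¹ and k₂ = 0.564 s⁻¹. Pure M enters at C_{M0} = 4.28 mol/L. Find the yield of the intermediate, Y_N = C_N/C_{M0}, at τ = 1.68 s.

0.449

Solving the coupled first-order balances gives C_N(τ) = [k₁/(k₂−k₁)]·C_{M0}·(e^(−k₁τ) − e^(−k₂τ)).
e^(−k₁τ) = e^(−0.910×1.68) = e^(−1.529) = 0.2168; e^(−k₂τ) = e^(−0.9475) = 0.3877.
C_N = 0.910×4.28/(0.564−0.910) × (0.2168−0.3877) = (-11.26)×(-0.1709) = 1.924 mol/L.
Y_N = C_N/C_{M0} = 1.924/4.28 = 0.449.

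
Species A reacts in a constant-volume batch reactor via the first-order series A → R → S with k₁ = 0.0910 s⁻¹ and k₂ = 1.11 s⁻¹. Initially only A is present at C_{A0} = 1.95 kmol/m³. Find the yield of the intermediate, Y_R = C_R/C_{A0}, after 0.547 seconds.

The intermediate concentration in a first-order A→B→C sequence is C_R = k₁C_{A0}(e^(−k₁t) − e^(−k₂t))/(k₂−k₁).
e^(−k₁t) = e^(−0.0910×0.547) = e^(−0.04978) = 0.9514; e^(−k₂t) = e^(−0.6072) = 0.5449.
C_R = 0.0910×1.95/(1.11−0.0910) × (0.9514−0.5449) = 0.1741×0.4066 = 0.07080 kmol/m³.
Y_R = C_R/C_{A0} = 0.07080/1.95 = 0.0363.

0.0363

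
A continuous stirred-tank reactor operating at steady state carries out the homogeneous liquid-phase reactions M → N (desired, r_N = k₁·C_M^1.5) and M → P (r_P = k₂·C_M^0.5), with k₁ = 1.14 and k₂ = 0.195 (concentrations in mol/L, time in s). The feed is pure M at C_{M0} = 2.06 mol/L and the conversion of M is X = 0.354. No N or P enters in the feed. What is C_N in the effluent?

Exit C_M = C_{M0}(1−X) = 2.06×0.646 = 1.331 mol/L.
In a CSTR the entire volume is at exit conditions, so r_N = 1.14×1.331^1.5 = 1.750 and r_P = 0.195×1.331^0.5 = 0.2249.
Fraction of consumed M going to N: r_N/(r_N+r_P) = 0.8861.
C_N = 0.8861·C_{M0}·X = 0.8861×2.06×0.354 = 0.646 mol/L.

0.646 mol/L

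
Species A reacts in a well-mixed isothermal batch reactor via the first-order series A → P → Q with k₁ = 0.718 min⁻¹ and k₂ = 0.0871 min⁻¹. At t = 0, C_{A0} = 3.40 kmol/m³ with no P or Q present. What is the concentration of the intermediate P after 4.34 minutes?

Solving the coupled first-order balances gives C_P(t) = [k₁/(k₂−k₁)]·C_{A0}·(e^(−k₁t) − e^(−k₂t)).
e^(−k₁t) = e^(−0.718×4.34) = e^(−3.116) = 0.04433; e^(−k₂t) = e^(−0.3780) = 0.6852.
C_P = 0.718×3.40/(0.0871−0.718) × (0.04433−0.6852) = (-3.869)×(-0.6409) = 2.480 kmol/m³.

2.48 kmol/m³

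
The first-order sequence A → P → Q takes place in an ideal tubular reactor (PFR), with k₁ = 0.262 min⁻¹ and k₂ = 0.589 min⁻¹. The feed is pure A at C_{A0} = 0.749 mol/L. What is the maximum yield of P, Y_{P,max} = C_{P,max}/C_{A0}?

0.232

At the optimum, C_{P,max}/C_{A0} = (k₁/k₂)^[k₂/(k₂−k₁)].
= (0.262/0.589)^(0.589/(0.589−0.262)) = (0.4448)^(1.801) = 0.2324.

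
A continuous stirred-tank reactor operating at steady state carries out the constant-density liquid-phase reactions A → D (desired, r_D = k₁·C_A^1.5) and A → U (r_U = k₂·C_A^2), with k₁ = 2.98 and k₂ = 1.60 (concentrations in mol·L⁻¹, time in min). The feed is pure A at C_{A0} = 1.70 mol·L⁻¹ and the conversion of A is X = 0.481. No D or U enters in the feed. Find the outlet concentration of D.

0.544 mol·L⁻¹

Exit C_A = C_{A0}(1−X) = 1.70×0.519 = 0.8823 mol·L⁻¹.
Rates in a CSTR are evaluated at the outlet concentration: r_D = 2.98×0.8823^1.5 = 2.470, r_U = 1.60×0.8823^2 = 1.246.
Fraction of consumed A going to D: r_D/(r_D+r_U) = 0.6647.
C_D = 0.6647·C_{A0}·X = 0.6647×1.70×0.481 = 0.544 mol·L⁻¹.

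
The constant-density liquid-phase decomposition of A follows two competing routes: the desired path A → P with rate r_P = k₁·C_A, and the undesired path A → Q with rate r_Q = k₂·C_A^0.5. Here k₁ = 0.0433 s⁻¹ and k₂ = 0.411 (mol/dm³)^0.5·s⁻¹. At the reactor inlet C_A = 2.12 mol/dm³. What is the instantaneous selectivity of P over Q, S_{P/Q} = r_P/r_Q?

S_{P/Q} = r_P/r_Q = (k₁·C_A)/(k₂·C_A^0.5) = (k₁/k₂)·C_A^0.5.
= (0.0433×2.120) / (0.411×2.120^0.5) = 0.09180/0.5984 = 0.153.

0.153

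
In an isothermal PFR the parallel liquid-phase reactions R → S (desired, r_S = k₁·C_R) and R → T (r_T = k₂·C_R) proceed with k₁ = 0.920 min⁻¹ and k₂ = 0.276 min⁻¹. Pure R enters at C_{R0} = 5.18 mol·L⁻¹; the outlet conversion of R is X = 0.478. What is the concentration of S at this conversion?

1.90 mol·L⁻¹

C_R = C_{R0}(1−X) = 2.704 mol·L⁻¹.
Both paths are first order in R, so the instantaneous fraction to S is constant: dC_S/d(−C_R) = k₁/(k₁+k₂) = 0.7692.
C_S = 0.7692·(C_{R0}−C_R) = 0.7692×2.476 = 1.90 mol·L⁻¹.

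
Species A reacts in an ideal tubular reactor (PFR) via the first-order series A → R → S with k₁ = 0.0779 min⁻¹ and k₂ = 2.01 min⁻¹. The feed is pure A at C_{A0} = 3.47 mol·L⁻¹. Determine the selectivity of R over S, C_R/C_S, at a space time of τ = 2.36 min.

0.246

For first-order series with pure A initially, C_R(τ) = k₁C_{A0}/(k₂−k₁)·(e^(−k₁τ) − e^(−k₂τ)).
e^(−k₁τ) = e^(−0.0779×2.36) = e^(−0.1838) = 0.8321; e^(−k₂τ) = e^(−4.744) = 0.008707.
C_R = 0.0779×3.47/(2.01−0.0779) × (0.8321−0.008707) = 0.1399×0.8234 = 0.1152 mol·L⁻¹.
C_A = C_{A0}e^(−k₁τ) = 2.887 mol·L⁻¹, so C_S = C_{A0}−C_A−C_R = 0.4675 mol·L⁻¹; C_R/C_S = 0.246.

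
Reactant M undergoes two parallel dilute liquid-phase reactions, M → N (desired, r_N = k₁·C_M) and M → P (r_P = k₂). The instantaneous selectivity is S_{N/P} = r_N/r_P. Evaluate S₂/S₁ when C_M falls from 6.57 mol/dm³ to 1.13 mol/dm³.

S_{N/P} = (k₁/k₂)·C_M, so S₂/S₁ = (C_{M,2}/C_{M,1}).
= 1.13/6.57 = 0.172.

0.172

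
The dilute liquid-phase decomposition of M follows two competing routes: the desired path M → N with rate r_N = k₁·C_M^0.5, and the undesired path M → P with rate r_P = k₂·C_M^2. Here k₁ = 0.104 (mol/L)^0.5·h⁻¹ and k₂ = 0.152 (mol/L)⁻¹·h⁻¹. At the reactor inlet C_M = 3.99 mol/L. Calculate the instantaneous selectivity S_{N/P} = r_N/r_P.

0.0858

S_{N/P} = r_N/r_P = (k₁·C_M^0.5)/(k₂·C_M^2) = (k₁/k₂)·C_M^-1.5.
= (0.104×3.990^0.5) / (0.152×3.990^2) = 0.2077/2.420 = 0.0858.
The undesired path is higher order in M, so low C_M (CSTR or dilute feed) favours N.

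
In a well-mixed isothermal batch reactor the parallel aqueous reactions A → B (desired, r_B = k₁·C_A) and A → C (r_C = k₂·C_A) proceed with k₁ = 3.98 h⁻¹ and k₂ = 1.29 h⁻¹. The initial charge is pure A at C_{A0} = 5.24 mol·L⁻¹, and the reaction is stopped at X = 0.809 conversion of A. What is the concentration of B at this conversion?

3.20 mol·L⁻¹

C_A = C_{A0}(1−X) = 1.001 mol·L⁻¹.
Both paths are first order in A, so the instantaneous fraction to B is constant: dC_B/d(−C_A) = k₁/(k₁+k₂) = 0.7552.
C_B = 0.7552·(C_{A0}−C_A) = 0.7552×4.239 = 3.20 mol·L⁻¹.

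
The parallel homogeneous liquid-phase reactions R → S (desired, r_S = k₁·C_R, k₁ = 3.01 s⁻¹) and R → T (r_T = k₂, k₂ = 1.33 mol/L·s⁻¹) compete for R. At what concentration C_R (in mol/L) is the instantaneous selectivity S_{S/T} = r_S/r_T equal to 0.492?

S_{S/T} = (k₁/k₂)·C_R ⇒ C_R = S·k₂/k₁.
= 0.492×1.33/3.01 = 0.217 mol/L.

0.217 mol/L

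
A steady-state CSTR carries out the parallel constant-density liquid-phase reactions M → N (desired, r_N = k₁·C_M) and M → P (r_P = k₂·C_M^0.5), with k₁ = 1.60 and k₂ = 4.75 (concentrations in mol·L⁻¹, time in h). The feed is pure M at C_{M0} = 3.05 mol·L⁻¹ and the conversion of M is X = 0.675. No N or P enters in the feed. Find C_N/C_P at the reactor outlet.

0.335

Exit C_M = C_{M0}(1−X) = 3.05×0.325 = 0.9912 mol·L⁻¹.
Rates in a CSTR are evaluated at the outlet concentration: r_N = 1.60×0.9912 = 1.586, r_P = 4.75×0.9912^0.5 = 4.729.
Overall selectivity = C_N/C_P = r_Nτ/(r_Pτ) = r_N/r_P = 0.335.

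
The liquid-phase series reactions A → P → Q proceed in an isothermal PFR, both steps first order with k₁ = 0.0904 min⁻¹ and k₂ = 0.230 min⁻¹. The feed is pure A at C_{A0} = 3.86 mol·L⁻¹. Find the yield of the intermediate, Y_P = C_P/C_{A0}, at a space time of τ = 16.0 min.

0.136

Solving the coupled first-order balances gives C_P(τ) = [k₁/(k₂−k₁)]·C_{A0}·(e^(−k₁τ) − e^(−k₂τ)).
e^(−k₁τ) = e^(−0.0904×16.0) = e^(−1.446) = 0.2354; e^(−k₂τ) = e^(−3.680) = 0.02522.
C_P = 0.0904×3.86/(0.230−0.0904) × (0.2354−0.02522) = 2.500×0.2102 = 0.5254 mol·L⁻¹.
Y_P = C_P/C_{A0} = 0.5254/3.86 = 0.136.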